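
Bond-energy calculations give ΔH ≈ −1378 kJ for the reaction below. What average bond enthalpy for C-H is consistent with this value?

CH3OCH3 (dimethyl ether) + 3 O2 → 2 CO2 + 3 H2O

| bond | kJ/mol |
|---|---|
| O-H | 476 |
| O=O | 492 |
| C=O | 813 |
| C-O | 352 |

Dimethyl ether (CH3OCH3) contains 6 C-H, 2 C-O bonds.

D(C-H) ≈ 425 kJ/mol

Let D be the C-H bond energy.
Σ(broken) = 6×D + 2×352 + 3×492 = 2180 + 6D
Σ(formed) = 4×813 + 6×476 = 6108
ΔH = Σ(broken) − Σ(formed) = (2180 + 6D) − (6108) = −3928 + 6D
Setting this equal to −1378 kJ gives 6D = 2550, so D = 425 kJ/mol.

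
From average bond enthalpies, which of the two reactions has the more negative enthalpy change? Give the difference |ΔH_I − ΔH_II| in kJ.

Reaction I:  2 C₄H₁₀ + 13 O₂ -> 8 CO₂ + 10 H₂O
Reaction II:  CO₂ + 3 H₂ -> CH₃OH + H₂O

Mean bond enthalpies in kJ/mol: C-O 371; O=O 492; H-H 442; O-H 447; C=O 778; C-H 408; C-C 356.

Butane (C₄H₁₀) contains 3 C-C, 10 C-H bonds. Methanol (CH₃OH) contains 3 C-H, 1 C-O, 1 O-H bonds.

Reaction I:
  Bonds broken (reactants):
    C-C: 6 × 356 = 2136
    C-H: 20 × 408 = 8160
    O=O: 13 × 492 = 6396
    Σ(broken) = 16692 kJ
  Bonds formed (products):
    C=O: 16 × 778 = 12448
    O-H: 20 × 447 = 8940
    Σ(formed) = 21388 kJ
  ΔH_I = 16692 − 21388 = −4696 kJ
Reaction II:
  Bonds broken (reactants):
    C=O: 2 × 778 = 1556
    H-H: 3 × 442 = 1326
    Σ(broken) = 2882 kJ
  Bonds formed (products):
    C-H: 3 × 408 = 1224
    C-O: 1 × 371 = 371
    O-H: 3 × 447 = 1341
    Σ(formed) = 2936 kJ
  ΔH_II = 2882 − 2936 = −54 kJ
ΔH_I − ΔH_II = −4642 kJ, so reaction I has the more negative ΔH; |ΔH_I − ΔH_II| = 4642 kJ.

Reaction I, by 4642 kJ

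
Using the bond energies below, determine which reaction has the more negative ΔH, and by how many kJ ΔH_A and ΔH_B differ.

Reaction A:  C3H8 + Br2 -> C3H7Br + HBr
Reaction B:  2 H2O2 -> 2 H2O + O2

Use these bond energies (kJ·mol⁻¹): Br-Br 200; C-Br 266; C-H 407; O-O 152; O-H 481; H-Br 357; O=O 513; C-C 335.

Reaction B, by 193 kJ

Reaction A:
  Bonds broken (reactants):
    Br-Br: 1 × 200 = 200
    C-C: 2 × 335 = 670
    C-H: 8 × 407 = 3256
    Σ(broken) = 4126 kJ
  Bonds formed (products):
    C-Br: 1 × 266 = 266
    C-C: 2 × 335 = 670
    C-H: 7 × 407 = 2849
    H-Br: 1 × 357 = 357
    Σ(formed) = 4142 kJ
  ΔH_A = 4126 − 4142 = −16 kJ
Reaction B:
  Bonds broken (reactants):
    O-H: 4 × 481 = 1924
    O-O: 2 × 152 = 304
    Σ(broken) = 2228 kJ
  Bonds formed (products):
    O-H: 4 × 481 = 1924
    O=O: 1 × 513 = 513
    Σ(formed) = 2437 kJ
  ΔH_B = 2228 − 2437 = −209 kJ
ΔH_A − ΔH_B = +193 kJ, so reaction B has the more negative ΔH; |ΔH_A − ΔH_B| = 193 kJ.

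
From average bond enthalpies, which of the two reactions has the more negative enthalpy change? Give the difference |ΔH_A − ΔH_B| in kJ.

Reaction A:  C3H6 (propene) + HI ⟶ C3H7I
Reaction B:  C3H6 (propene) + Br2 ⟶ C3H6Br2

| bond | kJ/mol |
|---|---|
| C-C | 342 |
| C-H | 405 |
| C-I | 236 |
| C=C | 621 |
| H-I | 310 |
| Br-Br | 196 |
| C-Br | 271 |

Reaction A:
  Bonds broken (reactants):
    C-C: 1 × 342 = 342
    C-H: 6 × 405 = 2430
    C=C: 1 × 621 = 621
    H-I: 1 × 310 = 310
    Σ(broken) = 3703 kJ
  Bonds formed (products):
    C-C: 2 × 342 = 684
    C-H: 7 × 405 = 2835
    C-I: 1 × 236 = 236
    Σ(formed) = 3755 kJ
  ΔH_A = 3703 − 3755 = −52 kJ
Reaction B:
  Bonds broken (reactants):
    Br-Br: 1 × 196 = 196
    C-C: 1 × 342 = 342
    C-H: 6 × 405 = 2430
    C=C: 1 × 621 = 621
    Σ(broken) = 3589 kJ
  Bonds formed (products):
    C-Br: 2 × 271 = 542
    C-C: 2 × 342 = 684
    C-H: 6 × 405 = 2430
    Σ(formed) = 3656 kJ
  ΔH_B = 3589 − 3656 = −67 kJ
ΔH_A − ΔH_B = +15 kJ, so reaction B has the more negative ΔH; |ΔH_A − ΔH_B| = 15 kJ.

Reaction B, by 15 kJ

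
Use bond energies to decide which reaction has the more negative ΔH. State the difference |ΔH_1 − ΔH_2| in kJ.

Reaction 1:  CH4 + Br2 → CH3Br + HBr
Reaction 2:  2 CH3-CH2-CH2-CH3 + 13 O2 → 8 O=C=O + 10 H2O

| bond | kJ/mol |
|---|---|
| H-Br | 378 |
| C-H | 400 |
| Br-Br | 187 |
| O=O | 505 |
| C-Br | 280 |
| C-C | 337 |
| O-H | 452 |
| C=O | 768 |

Reaction 1:
  Bonds broken (reactants):
    Br-Br: 1 × 187 = 187
    C-H: 4 × 400 = 1600
    Σ(broken) = 1787 kJ
  Bonds formed (products):
    C-Br: 1 × 280 = 280
    C-H: 3 × 400 = 1200
    H-Br: 1 × 378 = 378
    Σ(formed) = 1858 kJ
  ΔH_1 = 1787 − 1858 = −71 kJ
Reaction 2:
  Bonds broken (reactants):
    C-C: 6 × 337 = 2022
    C-H: 20 × 400 = 8000
    O=O: 13 × 505 = 6565
    Σ(broken) = 16587 kJ
  Bonds formed (products):
    C=O: 16 × 768 = 12288
    O-H: 20 × 452 = 9040
    Σ(formed) = 21328 kJ
  ΔH_2 = 16587 − 21328 = −4741 kJ
ΔH_1 − ΔH_2 = +4670 kJ, so reaction 2 has the more negative ΔH; |ΔH_1 − ΔH_2| = 4670 kJ.

Reaction 2, by 4670 kJ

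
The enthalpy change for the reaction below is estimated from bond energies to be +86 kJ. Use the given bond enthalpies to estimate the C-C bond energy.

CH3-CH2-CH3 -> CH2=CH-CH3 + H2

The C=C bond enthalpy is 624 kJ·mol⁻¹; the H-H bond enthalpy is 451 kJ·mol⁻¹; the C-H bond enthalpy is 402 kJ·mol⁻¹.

D(C-C) ≈ 357 kJ/mol

Let D be the C-C bond energy.
Σ(broken) = 2×D + 8×402 = 3216 + 2D
Σ(formed) = 1×D + 6×402 + 1×624 + 1×451 = 3487 + D
ΔH = Σ(broken) − Σ(formed) = (3216 + 2D) − (3487 + D) = −271 + D
Setting this equal to +86 kJ gives D = 357 kJ/mol.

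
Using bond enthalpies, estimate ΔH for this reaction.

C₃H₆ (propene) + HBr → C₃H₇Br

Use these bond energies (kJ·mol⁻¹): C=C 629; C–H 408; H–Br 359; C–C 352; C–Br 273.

Bonds broken (reactants):
  C–C: 1 × 352 = 352
  C–H: 6 × 408 = 2448
  C=C: 1 × 629 = 629
  H–Br: 1 × 359 = 359
  Σ(broken) = 3788 kJ
Bonds formed (products):
  C–Br: 1 × 273 = 273
  C–C: 2 × 352 = 704
  C–H: 7 × 408 = 2856
  Σ(formed) = 3833 kJ
ΔH = Σ(broken) − Σ(formed) = 3788 − 3833 = −45 kJ

ΔH ≈ −45 kJ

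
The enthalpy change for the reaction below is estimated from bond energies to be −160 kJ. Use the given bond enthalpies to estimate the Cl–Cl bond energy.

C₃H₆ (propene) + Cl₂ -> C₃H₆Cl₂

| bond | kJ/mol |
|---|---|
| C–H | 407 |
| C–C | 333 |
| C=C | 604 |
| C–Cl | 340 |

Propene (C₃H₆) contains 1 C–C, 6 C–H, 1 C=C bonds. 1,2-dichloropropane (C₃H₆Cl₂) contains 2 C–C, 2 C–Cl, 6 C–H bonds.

Let D be the Cl–Cl bond energy.
Σ(broken) = 1×333 + 6×407 + 1×604 + 1×D = 3379 + D
Σ(formed) = 2×333 + 2×340 + 6×407 = 3788
ΔH = Σ(broken) − Σ(formed) = (3379 + D) − (3788) = −409 + D
Setting this equal to −160 kJ gives D = 249 kJ/mol.

D(Cl–Cl) ≈ 249 kJ/mol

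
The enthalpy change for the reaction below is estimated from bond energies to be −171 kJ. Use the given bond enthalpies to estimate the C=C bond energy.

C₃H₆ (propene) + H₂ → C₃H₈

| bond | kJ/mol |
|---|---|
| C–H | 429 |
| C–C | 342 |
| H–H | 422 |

D(C=C) ≈ 607 kJ/mol

Let D be the C=C bond energy.
Σ(broken) = 1×342 + 6×429 + 1×D + 1×422 = 3338 + D
Σ(formed) = 2×342 + 8×429 = 4116
ΔH = Σ(broken) − Σ(formed) = (3338 + D) − (4116) = −778 + D
Setting this equal to −171 kJ gives D = 607 kJ/mol.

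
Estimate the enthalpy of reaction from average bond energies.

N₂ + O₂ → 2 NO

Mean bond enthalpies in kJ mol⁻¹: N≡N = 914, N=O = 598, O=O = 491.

Bonds broken (reactants):
  N≡N: 1 × 914 = 914
  O=O: 1 × 491 = 491
  Σ(broken) = 1405 kJ
Bonds formed (products):
  N=O: 2 × 598 = 1196
  Σ(formed) = 1196 kJ
ΔH = Σ(broken) − Σ(formed) = 1405 − 1196 = +209 kJ

ΔH ≈ +209 kJ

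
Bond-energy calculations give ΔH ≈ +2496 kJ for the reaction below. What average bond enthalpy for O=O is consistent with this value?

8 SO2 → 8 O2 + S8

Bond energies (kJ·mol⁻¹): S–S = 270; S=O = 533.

Let D be the O=O bond energy.
Σ(broken) = 16×533 = 8528
Σ(formed) = 8×D + 8×270 = 2160 + 8D
ΔH = Σ(broken) − Σ(formed) = (8528) − (2160 + 8D) = +6368 − 8D
Setting this equal to +2496 kJ gives 8D = 3872, so D = 484 kJ/mol.

D(O=O) ≈ 484 kJ/mol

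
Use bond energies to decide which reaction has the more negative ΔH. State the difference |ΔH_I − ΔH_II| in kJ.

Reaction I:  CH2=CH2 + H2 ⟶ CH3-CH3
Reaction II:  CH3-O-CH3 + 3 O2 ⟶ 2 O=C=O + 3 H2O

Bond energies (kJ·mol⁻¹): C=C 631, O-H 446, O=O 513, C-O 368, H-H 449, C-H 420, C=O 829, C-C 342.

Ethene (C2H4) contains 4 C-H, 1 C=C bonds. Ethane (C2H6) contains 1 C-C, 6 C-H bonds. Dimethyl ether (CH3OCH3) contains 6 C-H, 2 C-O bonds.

Reaction II, by 1095 kJ

Reaction I:
  Bonds broken (reactants):
    C-H: 4 × 420 = 1680
    C=C: 1 × 631 = 631
    H-H: 1 × 449 = 449
    Σ(broken) = 2760 kJ
  Bonds formed (products):
    C-C: 1 × 342 = 342
    C-H: 6 × 420 = 2520
    Σ(formed) = 2862 kJ
  ΔH_I = 2760 − 2862 = −102 kJ
Reaction II:
  Bonds broken (reactants):
    C-H: 6 × 420 = 2520
    C-O: 2 × 368 = 736
    O=O: 3 × 513 = 1539
    Σ(broken) = 4795 kJ
  Bonds formed (products):
    C=O: 4 × 829 = 3316
    O-H: 6 × 446 = 2676
    Σ(formed) = 5992 kJ
  ΔH_II = 4795 − 5992 = −1197 kJ
ΔH_I − ΔH_II = +1095 kJ, so reaction II has the more negative ΔH; |ΔH_I − ΔH_II| = 1095 kJ.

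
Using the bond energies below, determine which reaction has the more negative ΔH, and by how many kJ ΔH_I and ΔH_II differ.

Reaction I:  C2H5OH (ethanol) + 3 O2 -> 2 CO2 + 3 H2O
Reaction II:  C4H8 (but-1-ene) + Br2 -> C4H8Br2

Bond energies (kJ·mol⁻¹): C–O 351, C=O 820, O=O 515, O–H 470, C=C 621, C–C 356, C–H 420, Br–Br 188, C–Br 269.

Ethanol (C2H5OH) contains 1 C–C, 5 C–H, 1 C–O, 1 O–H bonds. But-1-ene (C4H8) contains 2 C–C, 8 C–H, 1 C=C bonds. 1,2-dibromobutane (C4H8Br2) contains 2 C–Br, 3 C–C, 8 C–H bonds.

Reaction I:
  Bonds broken (reactants):
    C–C: 1 × 356 = 356
    C–H: 5 × 420 = 2100
    C–O: 1 × 351 = 351
    O–H: 1 × 470 = 470
    O=O: 3 × 515 = 1545
    Σ(broken) = 4822 kJ
  Bonds formed (products):
    C=O: 4 × 820 = 3280
    O–H: 6 × 470 = 2820
    Σ(formed) = 6100 kJ
  ΔH_I = 4822 − 6100 = −1278 kJ
Reaction II:
  Bonds broken (reactants):
    Br–Br: 1 × 188 = 188
    C–C: 2 × 356 = 712
    C–H: 8 × 420 = 3360
    C=C: 1 × 621 = 621
    Σ(broken) = 4881 kJ
  Bonds formed (products):
    C–Br: 2 × 269 = 538
    C–C: 3 × 356 = 1068
    C–H: 8 × 420 = 3360
    Σ(formed) = 4966 kJ
  ΔH_II = 4881 − 4966 = −85 kJ
ΔH_I − ΔH_II = −1193 kJ, so reaction I has the more negative ΔH; |ΔH_I − ΔH_II| = 1193 kJ.

Reaction I, by 1193 kJ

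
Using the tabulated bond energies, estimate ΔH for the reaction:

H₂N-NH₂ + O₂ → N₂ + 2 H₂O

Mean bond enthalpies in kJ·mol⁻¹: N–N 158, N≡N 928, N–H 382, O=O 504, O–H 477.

Bonds broken (reactants):
  N–H: 4 × 382 = 1528
  N–N: 1 × 158 = 158
  O=O: 1 × 504 = 504
  Σ(broken) = 2190 kJ
Bonds formed (products):
  N≡N: 1 × 928 = 928
  O–H: 4 × 477 = 1908
  Σ(formed) = 2836 kJ
ΔH = Σ(broken) − Σ(formed) = 2190 − 2836 = −646 kJ

ΔH ≈ −646 kJ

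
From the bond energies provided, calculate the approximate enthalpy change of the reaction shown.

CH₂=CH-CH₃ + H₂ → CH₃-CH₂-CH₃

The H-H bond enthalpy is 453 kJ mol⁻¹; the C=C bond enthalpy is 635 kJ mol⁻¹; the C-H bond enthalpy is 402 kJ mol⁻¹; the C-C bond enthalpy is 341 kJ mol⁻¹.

ΔH ≈ −57 kJ

Bonds broken (reactants):
  C-C: 1 × 341 = 341
  C-H: 6 × 402 = 2412
  C=C: 1 × 635 = 635
  H-H: 1 × 453 = 453
  Σ(broken) = 3841 kJ
Bonds formed (products):
  C-C: 2 × 341 = 682
  C-H: 8 × 402 = 3216
  Σ(formed) = 3898 kJ
ΔH = Σ(broken) − Σ(formed) = 3841 − 3898 = −57 kJ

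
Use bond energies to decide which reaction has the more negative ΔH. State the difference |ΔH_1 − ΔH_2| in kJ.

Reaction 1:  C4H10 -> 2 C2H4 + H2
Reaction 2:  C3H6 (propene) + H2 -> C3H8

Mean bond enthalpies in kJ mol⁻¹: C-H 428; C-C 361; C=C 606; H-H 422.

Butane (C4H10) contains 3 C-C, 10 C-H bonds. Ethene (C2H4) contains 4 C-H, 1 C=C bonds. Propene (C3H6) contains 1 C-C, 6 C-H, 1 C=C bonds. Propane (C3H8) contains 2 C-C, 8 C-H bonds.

Reaction 2, by 494 kJ

Reaction 1:
  Bonds broken (reactants):
    C-C: 3 × 361 = 1083
    C-H: 10 × 428 = 4280
    Σ(broken) = 5363 kJ
  Bonds formed (products):
    C-H: 8 × 428 = 3424
    C=C: 2 × 606 = 1212
    H-H: 1 × 422 = 422
    Σ(formed) = 5058 kJ
  ΔH_1 = 5363 − 5058 = +305 kJ
Reaction 2:
  Bonds broken (reactants):
    C-C: 1 × 361 = 361
    C-H: 6 × 428 = 2568
    C=C: 1 × 606 = 606
    H-H: 1 × 422 = 422
    Σ(broken) = 3957 kJ
  Bonds formed (products):
    C-C: 2 × 361 = 722
    C-H: 8 × 428 = 3424
    Σ(formed) = 4146 kJ
  ΔH_2 = 3957 − 4146 = −189 kJ
ΔH_1 − ΔH_2 = +494 kJ, so reaction 2 has the more negative ΔH; |ΔH_1 − ΔH_2| = 494 kJ.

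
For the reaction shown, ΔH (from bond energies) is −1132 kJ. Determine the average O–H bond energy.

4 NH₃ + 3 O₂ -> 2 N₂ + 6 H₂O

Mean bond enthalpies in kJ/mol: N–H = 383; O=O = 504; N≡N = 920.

D(O–H) ≈ 450 kJ/mol

Let D be the O–H bond energy.
Σ(broken) = 12×383 + 3×504 = 6108
Σ(formed) = 2×920 + 12×D = 1840 + 12D
ΔH = Σ(broken) − Σ(formed) = (6108) − (1840 + 12D) = +4268 − 12D
Setting this equal to −1132 kJ gives 12D = 5400, so D = 450 kJ/mol.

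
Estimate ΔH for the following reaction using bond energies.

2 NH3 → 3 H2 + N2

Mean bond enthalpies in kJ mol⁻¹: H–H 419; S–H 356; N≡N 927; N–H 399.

Bonds broken (reactants):
  N–H: 6 × 399 = 2394
  Σ(broken) = 2394 kJ
Bonds formed (products):
  H–H: 3 × 419 = 1257
  N≡N: 1 × 927 = 927
  Σ(formed) = 2184 kJ
ΔH = Σ(broken) − Σ(formed) = 2394 − 2184 = +210 kJ

ΔH ≈ +210 kJ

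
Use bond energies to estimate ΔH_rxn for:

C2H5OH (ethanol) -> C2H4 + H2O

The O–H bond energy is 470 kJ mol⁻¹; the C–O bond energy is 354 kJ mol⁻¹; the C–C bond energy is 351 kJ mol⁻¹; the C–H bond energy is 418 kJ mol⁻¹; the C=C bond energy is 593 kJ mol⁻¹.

Bonds broken (reactants):
  C–C: 1 × 351 = 351
  C–H: 5 × 418 = 2090
  C–O: 1 × 354 = 354
  O–H: 1 × 470 = 470
  Σ(broken) = 3265 kJ
Bonds formed (products):
  C–H: 4 × 418 = 1672
  C=C: 1 × 593 = 593
  O–H: 2 × 470 = 940
  Σ(formed) = 3205 kJ
ΔH = Σ(broken) − Σ(formed) = 3265 − 3205 = +60 kJ

ΔH ≈ +60 kJ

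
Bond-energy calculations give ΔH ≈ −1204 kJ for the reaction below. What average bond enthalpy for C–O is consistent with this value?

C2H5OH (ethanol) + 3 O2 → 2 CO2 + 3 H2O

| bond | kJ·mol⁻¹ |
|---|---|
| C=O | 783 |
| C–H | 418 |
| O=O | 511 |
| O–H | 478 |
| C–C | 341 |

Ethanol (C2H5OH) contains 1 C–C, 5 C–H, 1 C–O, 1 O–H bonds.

D(C–O) ≈ 354 kJ/mol

Let D be the C–O bond energy.
Σ(broken) = 1×341 + 5×418 + 1×D + 1×478 + 3×511 = 4442 + D
Σ(formed) = 4×783 + 6×478 = 6000
ΔH = Σ(broken) − Σ(formed) = (4442 + D) − (6000) = −1558 + D
Setting this equal to −1204 kJ gives D = 354 kJ/mol.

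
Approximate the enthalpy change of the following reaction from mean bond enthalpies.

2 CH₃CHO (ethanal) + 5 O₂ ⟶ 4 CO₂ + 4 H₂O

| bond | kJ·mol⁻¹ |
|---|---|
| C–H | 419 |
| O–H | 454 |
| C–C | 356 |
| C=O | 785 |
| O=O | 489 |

Bonds broken (reactants):
  C–C: 2 × 356 = 712
  C–H: 8 × 419 = 3352
  C=O: 2 × 785 = 1570
  O=O: 5 × 489 = 2445
  Σ(broken) = 8079 kJ
Bonds formed (products):
  C=O: 8 × 785 = 6280
  O–H: 8 × 454 = 3632
  Σ(formed) = 9912 kJ
ΔH = Σ(broken) − Σ(formed) = 8079 − 9912 = −1833 kJ

ΔH ≈ −1833 kJ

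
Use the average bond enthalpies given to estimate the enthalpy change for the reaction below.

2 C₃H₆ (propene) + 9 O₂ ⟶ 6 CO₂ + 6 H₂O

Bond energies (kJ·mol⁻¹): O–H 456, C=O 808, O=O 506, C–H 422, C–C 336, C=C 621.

Bonds broken (reactants):
  C–C: 2 × 336 = 672
  C–H: 12 × 422 = 5064
  C=C: 2 × 621 = 1242
  O=O: 9 × 506 = 4554
  Σ(broken) = 11532 kJ
Bonds formed (products):
  C=O: 12 × 808 = 9696
  O–H: 12 × 456 = 5472
  Σ(formed) = 15168 kJ
ΔH = Σ(broken) − Σ(formed) = 11532 − 15168 = −3636 kJ

ΔH ≈ −3636 kJ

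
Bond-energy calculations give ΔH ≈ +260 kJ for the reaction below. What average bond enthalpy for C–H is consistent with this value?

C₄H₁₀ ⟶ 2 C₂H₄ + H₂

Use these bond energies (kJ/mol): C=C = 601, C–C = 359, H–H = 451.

Let D be the C–H bond energy.
Σ(broken) = 3×359 + 10×D = 1077 + 10D
Σ(formed) = 8×D + 2×601 + 1×451 = 1653 + 8D
ΔH = Σ(broken) − Σ(formed) = (1077 + 10D) − (1653 + 8D) = −576 + 2D
Setting this equal to +260 kJ gives 2D = 836, so D = 418 kJ/mol.

D(C–H) ≈ 418 kJ/mol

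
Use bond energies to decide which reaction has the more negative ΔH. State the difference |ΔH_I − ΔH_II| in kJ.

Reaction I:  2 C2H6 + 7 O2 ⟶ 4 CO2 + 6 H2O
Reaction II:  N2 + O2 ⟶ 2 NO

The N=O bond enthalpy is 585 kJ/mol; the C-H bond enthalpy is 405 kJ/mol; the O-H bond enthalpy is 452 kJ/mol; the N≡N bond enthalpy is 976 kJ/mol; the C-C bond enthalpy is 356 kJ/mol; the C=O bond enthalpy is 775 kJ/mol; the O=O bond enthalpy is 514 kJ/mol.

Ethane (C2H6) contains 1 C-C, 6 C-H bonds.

Reaction I, by 2774 kJ

Reaction I:
  Bonds broken (reactants):
    C-C: 2 × 356 = 712
    C-H: 12 × 405 = 4860
    O=O: 7 × 514 = 3598
    Σ(broken) = 9170 kJ
  Bonds formed (products):
    C=O: 8 × 775 = 6200
    O-H: 12 × 452 = 5424
    Σ(formed) = 11624 kJ
  ΔH_I = 9170 − 11624 = −2454 kJ
Reaction II:
  Bonds broken (reactants):
    N≡N: 1 × 976 = 976
    O=O: 1 × 514 = 514
    Σ(broken) = 1490 kJ
  Bonds formed (products):
    N=O: 2 × 585 = 1170
    Σ(formed) = 1170 kJ
  ΔH_II = 1490 − 1170 = +320 kJ
ΔH_I − ΔH_II = −2774 kJ, so reaction I has the more negative ΔH; |ΔH_I − ΔH_II| = 2774 kJ.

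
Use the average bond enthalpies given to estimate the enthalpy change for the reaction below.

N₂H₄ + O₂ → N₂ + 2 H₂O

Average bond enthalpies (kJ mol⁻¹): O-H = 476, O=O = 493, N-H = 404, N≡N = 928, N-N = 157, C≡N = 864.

Bonds broken (reactants):
  N-H: 4 × 404 = 1616
  N-N: 1 × 157 = 157
  O=O: 1 × 493 = 493
  Σ(broken) = 2266 kJ
Bonds formed (products):
  N≡N: 1 × 928 = 928
  O-H: 4 × 476 = 1904
  Σ(formed) = 2832 kJ
ΔH = Σ(broken) − Σ(formed) = 2266 − 2832 = −566 kJ

ΔH ≈ −566 kJ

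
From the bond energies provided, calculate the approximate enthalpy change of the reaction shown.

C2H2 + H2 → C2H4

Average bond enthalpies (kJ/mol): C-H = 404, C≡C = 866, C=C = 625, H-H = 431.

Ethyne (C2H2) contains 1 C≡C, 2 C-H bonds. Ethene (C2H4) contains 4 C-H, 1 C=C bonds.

ΔH ≈ −136 kJ

Bonds broken (reactants):
  C≡C: 1 × 866 = 866
  C-H: 2 × 404 = 808
  H-H: 1 × 431 = 431
  Σ(broken) = 2105 kJ
Bonds formed (products):
  C-H: 4 × 404 = 1616
  C=C: 1 × 625 = 625
  Σ(formed) = 2241 kJ
ΔH = Σ(broken) − Σ(formed) = 2105 − 2241 = −136 kJ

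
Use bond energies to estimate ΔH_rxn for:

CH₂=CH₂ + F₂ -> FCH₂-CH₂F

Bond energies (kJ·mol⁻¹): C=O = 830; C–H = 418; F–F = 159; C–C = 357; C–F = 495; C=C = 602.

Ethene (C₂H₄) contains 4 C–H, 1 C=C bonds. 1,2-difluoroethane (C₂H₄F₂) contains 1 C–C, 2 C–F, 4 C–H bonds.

ΔH ≈ −586 kJ

Bonds broken (reactants):
  C–H: 4 × 418 = 1672
  C=C: 1 × 602 = 602
  F–F: 1 × 159 = 159
  Σ(broken) = 2433 kJ
Bonds formed (products):
  C–C: 1 × 357 = 357
  C–F: 2 × 495 = 990
  C–H: 4 × 418 = 1672
  Σ(formed) = 3019 kJ
ΔH = Σ(broken) − Σ(formed) = 2433 − 3019 = −586 kJ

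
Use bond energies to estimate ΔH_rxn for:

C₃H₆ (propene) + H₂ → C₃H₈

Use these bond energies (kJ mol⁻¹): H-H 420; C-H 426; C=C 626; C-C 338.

ΔH ≈ −144 kJ

Bonds broken (reactants):
  C-C: 1 × 338 = 338
  C-H: 6 × 426 = 2556
  C=C: 1 × 626 = 626
  H-H: 1 × 420 = 420
  Σ(broken) = 3940 kJ
Bonds formed (products):
  C-C: 2 × 338 = 676
  C-H: 8 × 426 = 3408
  Σ(formed) = 4084 kJ
ΔH = Σ(broken) − Σ(formed) = 3940 − 4084 = −144 kJ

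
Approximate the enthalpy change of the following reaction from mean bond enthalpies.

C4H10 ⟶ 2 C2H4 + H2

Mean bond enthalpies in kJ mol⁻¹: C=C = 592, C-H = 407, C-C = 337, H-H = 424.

Bonds broken (reactants):
  C-C: 3 × 337 = 1011
  C-H: 10 × 407 = 4070
  Σ(broken) = 5081 kJ
Bonds formed (products):
  C-H: 8 × 407 = 3256
  C=C: 2 × 592 = 1184
  H-H: 1 × 424 = 424
  Σ(formed) = 4864 kJ
ΔH = Σ(broken) − Σ(formed) = 5081 − 4864 = +217 kJ

ΔH ≈ +217 kJ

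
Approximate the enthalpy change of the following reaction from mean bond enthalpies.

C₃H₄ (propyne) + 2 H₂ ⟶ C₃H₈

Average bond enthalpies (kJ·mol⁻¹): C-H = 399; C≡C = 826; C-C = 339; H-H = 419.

ΔH ≈ −271 kJ

Bonds broken (reactants):
  C≡C: 1 × 826 = 826
  C-C: 1 × 339 = 339
  C-H: 4 × 399 = 1596
  H-H: 2 × 419 = 838
  Σ(broken) = 3599 kJ
Bonds formed (products):
  C-C: 2 × 339 = 678
  C-H: 8 × 399 = 3192
  Σ(formed) = 3870 kJ
ΔH = Σ(broken) − Σ(formed) = 3599 − 3870 = −271 kJ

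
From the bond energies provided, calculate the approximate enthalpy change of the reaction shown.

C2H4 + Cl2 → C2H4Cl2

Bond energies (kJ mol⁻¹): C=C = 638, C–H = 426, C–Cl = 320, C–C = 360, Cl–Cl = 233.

ΔH ≈ −129 kJ

Bonds broken (reactants):
  C–H: 4 × 426 = 1704
  C=C: 1 × 638 = 638
  Cl–Cl: 1 × 233 = 233
  Σ(broken) = 2575 kJ
Bonds formed (products):
  C–C: 1 × 360 = 360
  C–Cl: 2 × 320 = 640
  C–H: 4 × 426 = 1704
  Σ(formed) = 2704 kJ
ΔH = Σ(broken) − Σ(formed) = 2575 − 2704 = −129 kJ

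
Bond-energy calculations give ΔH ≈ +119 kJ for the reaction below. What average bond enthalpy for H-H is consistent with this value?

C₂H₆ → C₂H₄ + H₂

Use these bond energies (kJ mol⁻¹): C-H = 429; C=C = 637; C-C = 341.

Let D be the H-H bond energy.
Σ(broken) = 1×341 + 6×429 = 2915
Σ(formed) = 4×429 + 1×637 + 1×D = 2353 + D
ΔH = Σ(broken) − Σ(formed) = (2915) − (2353 + D) = +562 − D
Setting this equal to +119 kJ gives D = 443 kJ/mol.

D(H-H) ≈ 443 kJ/mol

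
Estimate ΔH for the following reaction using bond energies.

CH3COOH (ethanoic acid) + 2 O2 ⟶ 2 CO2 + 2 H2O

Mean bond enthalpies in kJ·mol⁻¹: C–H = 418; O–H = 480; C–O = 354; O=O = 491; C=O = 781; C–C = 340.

Bonds broken (reactants):
  C–C: 1 × 340 = 340
  C–H: 3 × 418 = 1254
  C–O: 1 × 354 = 354
  C=O: 1 × 781 = 781
  O–H: 1 × 480 = 480
  O=O: 2 × 491 = 982
  Σ(broken) = 4191 kJ
Bonds formed (products):
  C=O: 4 × 781 = 3124
  O–H: 4 × 480 = 1920
  Σ(formed) = 5044 kJ
ΔH = Σ(broken) − Σ(formed) = 4191 − 5044 = −853 kJ

ΔH ≈ −853 kJ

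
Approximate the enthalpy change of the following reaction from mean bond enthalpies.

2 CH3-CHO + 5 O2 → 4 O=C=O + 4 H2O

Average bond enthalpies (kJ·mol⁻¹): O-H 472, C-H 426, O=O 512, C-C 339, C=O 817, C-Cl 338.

ΔH ≈ −2032 kJ

Bonds broken (reactants):
  C-C: 2 × 339 = 678
  C-H: 8 × 426 = 3408
  C=O: 2 × 817 = 1634
  O=O: 5 × 512 = 2560
  Σ(broken) = 8280 kJ
Bonds formed (products):
  C=O: 8 × 817 = 6536
  O-H: 8 × 472 = 3776
  Σ(formed) = 10312 kJ
ΔH = Σ(broken) − Σ(formed) = 8280 − 10312 = −2032 kJ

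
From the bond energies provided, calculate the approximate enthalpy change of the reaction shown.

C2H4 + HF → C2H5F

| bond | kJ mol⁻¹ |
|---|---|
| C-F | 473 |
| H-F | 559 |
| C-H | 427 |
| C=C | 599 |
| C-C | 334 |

Bonds broken (reactants):
  C-H: 4 × 427 = 1708
  C=C: 1 × 599 = 599
  H-F: 1 × 559 = 559
  Σ(broken) = 2866 kJ
Bonds formed (products):
  C-C: 1 × 334 = 334
  C-F: 1 × 473 = 473
  C-H: 5 × 427 = 2135
  Σ(formed) = 2942 kJ
ΔH = Σ(broken) − Σ(formed) = 2866 − 2942 = −76 kJ

ΔH ≈ −76 kJ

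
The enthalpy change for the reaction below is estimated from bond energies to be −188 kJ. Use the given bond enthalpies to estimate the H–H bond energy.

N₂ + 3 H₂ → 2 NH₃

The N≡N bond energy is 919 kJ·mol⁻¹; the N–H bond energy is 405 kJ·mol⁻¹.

Let D be the H–H bond energy.
Σ(broken) = 3×D + 1×919 = 919 + 3D
Σ(formed) = 6×405 = 2430
ΔH = Σ(broken) − Σ(formed) = (919 + 3D) − (2430) = −1511 + 3D
Setting this equal to −188 kJ gives 3D = 1323, so D = 441 kJ/mol.

D(H–H) ≈ 441 kJ/mol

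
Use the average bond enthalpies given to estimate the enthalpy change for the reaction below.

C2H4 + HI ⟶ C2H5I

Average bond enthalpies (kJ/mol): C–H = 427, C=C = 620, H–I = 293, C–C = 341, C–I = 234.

Bonds broken (reactants):
  C–H: 4 × 427 = 1708
  C=C: 1 × 620 = 620
  H–I: 1 × 293 = 293
  Σ(broken) = 2621 kJ
Bonds formed (products):
  C–C: 1 × 341 = 341
  C–H: 5 × 427 = 2135
  C–I: 1 × 234 = 234
  Σ(formed) = 2710 kJ
ΔH = Σ(broken) − Σ(formed) = 2621 − 2710 = −89 kJ

ΔH ≈ −89 kJ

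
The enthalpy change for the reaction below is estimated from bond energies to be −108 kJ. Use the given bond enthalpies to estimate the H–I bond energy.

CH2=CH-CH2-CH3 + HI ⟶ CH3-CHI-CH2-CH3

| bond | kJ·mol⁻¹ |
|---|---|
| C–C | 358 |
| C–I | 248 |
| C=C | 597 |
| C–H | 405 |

Let D be the H–I bond energy.
Σ(broken) = 2×358 + 8×405 + 1×597 + 1×D = 4553 + D
Σ(formed) = 3×358 + 9×405 + 1×248 = 4967
ΔH = Σ(broken) − Σ(formed) = (4553 + D) − (4967) = −414 + D
Setting this equal to −108 kJ gives D = 306 kJ/mol.

D(H–I) ≈ 306 kJ/mol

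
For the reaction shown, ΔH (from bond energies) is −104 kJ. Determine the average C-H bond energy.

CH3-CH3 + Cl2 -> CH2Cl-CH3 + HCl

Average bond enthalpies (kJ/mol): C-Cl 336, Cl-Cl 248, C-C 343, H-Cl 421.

D(C-H) ≈ 405 kJ/mol

Let D be the C-H bond energy.
Σ(broken) = 1×343 + 6×D + 1×248 = 591 + 6D
Σ(formed) = 1×343 + 1×336 + 5×D + 1×421 = 1100 + 5D
ΔH = Σ(broken) − Σ(formed) = (591 + 6D) − (1100 + 5D) = −509 + D
Setting this equal to −104 kJ gives D = 405 kJ/mol.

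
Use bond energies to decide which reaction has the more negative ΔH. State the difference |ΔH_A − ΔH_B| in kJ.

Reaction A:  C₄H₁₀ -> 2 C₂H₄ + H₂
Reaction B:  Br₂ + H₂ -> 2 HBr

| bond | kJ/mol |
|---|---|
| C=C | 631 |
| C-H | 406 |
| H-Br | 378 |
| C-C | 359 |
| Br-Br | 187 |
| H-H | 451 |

Reaction B, by 294 kJ

Reaction A:
  Bonds broken (reactants):
    C-C: 3 × 359 = 1077
    C-H: 10 × 406 = 4060
    Σ(broken) = 5137 kJ
  Bonds formed (products):
    C-H: 8 × 406 = 3248
    C=C: 2 × 631 = 1262
    H-H: 1 × 451 = 451
    Σ(formed) = 4961 kJ
  ΔH_A = 5137 − 4961 = +176 kJ
Reaction B:
  Bonds broken (reactants):
    Br-Br: 1 × 187 = 187
    H-H: 1 × 451 = 451
    Σ(broken) = 638 kJ
  Bonds formed (products):
    H-Br: 2 × 378 = 756
    Σ(formed) = 756 kJ
  ΔH_B = 638 − 756 = −118 kJ
ΔH_A − ΔH_B = +294 kJ, so reaction B has the more negative ΔH; |ΔH_A − ΔH_B| = 294 kJ.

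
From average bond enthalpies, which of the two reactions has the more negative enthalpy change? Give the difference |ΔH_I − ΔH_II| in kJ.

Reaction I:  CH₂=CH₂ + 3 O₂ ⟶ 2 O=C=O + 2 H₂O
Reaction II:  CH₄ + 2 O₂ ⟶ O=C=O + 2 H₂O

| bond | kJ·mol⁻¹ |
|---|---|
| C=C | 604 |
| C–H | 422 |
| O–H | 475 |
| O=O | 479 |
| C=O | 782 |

Reaction I:
  Bonds broken (reactants):
    C–H: 4 × 422 = 1688
    C=C: 1 × 604 = 604
    O=O: 3 × 479 = 1437
    Σ(broken) = 3729 kJ
  Bonds formed (products):
    C=O: 4 × 782 = 3128
    O–H: 4 × 475 = 1900
    Σ(formed) = 5028 kJ
  ΔH_I = 3729 − 5028 = −1299 kJ
Reaction II:
  Bonds broken (reactants):
    C–H: 4 × 422 = 1688
    O=O: 2 × 479 = 958
    Σ(broken) = 2646 kJ
  Bonds formed (products):
    C=O: 2 × 782 = 1564
    O–H: 4 × 475 = 1900
    Σ(formed) = 3464 kJ
  ΔH_II = 2646 − 3464 = −818 kJ
ΔH_I − ΔH_II = −481 kJ, so reaction I has the more negative ΔH; |ΔH_I − ΔH_II| = 481 kJ.

Reaction I, by 481 kJ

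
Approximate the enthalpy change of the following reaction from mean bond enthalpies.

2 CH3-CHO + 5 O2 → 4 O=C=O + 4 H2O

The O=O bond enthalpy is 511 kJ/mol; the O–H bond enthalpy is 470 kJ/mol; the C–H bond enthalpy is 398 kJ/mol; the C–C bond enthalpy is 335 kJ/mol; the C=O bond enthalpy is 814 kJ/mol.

ΔH ≈ −2235 kJ

Bonds broken (reactants):
  C–C: 2 × 335 = 670
  C–H: 8 × 398 = 3184
  C=O: 2 × 814 = 1628
  O=O: 5 × 511 = 2555
  Σ(broken) = 8037 kJ
Bonds formed (products):
  C=O: 8 × 814 = 6512
  O–H: 8 × 470 = 3760
  Σ(formed) = 10272 kJ
ΔH = Σ(broken) − Σ(formed) = 8037 − 10272 = −2235 kJ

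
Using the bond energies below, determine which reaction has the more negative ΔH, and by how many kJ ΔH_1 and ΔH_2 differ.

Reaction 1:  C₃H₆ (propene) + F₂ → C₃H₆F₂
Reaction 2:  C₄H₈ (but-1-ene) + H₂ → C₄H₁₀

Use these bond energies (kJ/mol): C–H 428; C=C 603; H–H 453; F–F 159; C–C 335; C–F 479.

Reaction 1, by 396 kJ

Reaction 1:
  Bonds broken (reactants):
    C–C: 1 × 335 = 335
    C–H: 6 × 428 = 2568
    C=C: 1 × 603 = 603
    F–F: 1 × 159 = 159
    Σ(broken) = 3665 kJ
  Bonds formed (products):
    C–C: 2 × 335 = 670
    C–F: 2 × 479 = 958
    C–H: 6 × 428 = 2568
    Σ(formed) = 4196 kJ
  ΔH_1 = 3665 − 4196 = −531 kJ
Reaction 2:
  Bonds broken (reactants):
    C–C: 2 × 335 = 670
    C–H: 8 × 428 = 3424
    C=C: 1 × 603 = 603
    H–H: 1 × 453 = 453
    Σ(broken) = 5150 kJ
  Bonds formed (products):
    C–C: 3 × 335 = 1005
    C–H: 10 × 428 = 4280
    Σ(formed) = 5285 kJ
  ΔH_2 = 5150 − 5285 = −135 kJ
ΔH_1 − ΔH_2 = −396 kJ, so reaction 1 has the more negative ΔH; |ΔH_1 − ΔH_2| = 396 kJ.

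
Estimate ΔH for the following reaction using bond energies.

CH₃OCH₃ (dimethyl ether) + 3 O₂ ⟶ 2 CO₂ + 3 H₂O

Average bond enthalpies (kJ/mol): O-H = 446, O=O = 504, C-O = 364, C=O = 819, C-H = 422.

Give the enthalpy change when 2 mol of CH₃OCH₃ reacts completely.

ΔH = −2360 kJ

Bonds broken (reactants):
  C-H: 6 × 422 = 2532
  C-O: 2 × 364 = 728
  O=O: 3 × 504 = 1512
  Σ(broken) = 4772 kJ
Bonds formed (products):
  C=O: 4 × 819 = 3276
  O-H: 6 × 446 = 2676
  Σ(formed) = 5952 kJ
ΔH = Σ(broken) − Σ(formed) = 4772 − 5952 = −1180 kJ
For 2× the reaction as written: 2 × (−1180) = −2360 kJ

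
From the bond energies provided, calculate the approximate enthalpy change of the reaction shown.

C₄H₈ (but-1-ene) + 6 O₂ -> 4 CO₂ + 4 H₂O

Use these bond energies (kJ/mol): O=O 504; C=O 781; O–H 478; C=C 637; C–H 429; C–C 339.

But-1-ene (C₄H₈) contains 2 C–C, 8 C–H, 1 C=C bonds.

Bonds broken (reactants):
  C–C: 2 × 339 = 678
  C–H: 8 × 429 = 3432
  C=C: 1 × 637 = 637
  O=O: 6 × 504 = 3024
  Σ(broken) = 7771 kJ
Bonds formed (products):
  C=O: 8 × 781 = 6248
  O–H: 8 × 478 = 3824
  Σ(formed) = 10072 kJ
ΔH = Σ(broken) − Σ(formed) = 7771 − 10072 = −2301 kJ

ΔH ≈ −2301 kJ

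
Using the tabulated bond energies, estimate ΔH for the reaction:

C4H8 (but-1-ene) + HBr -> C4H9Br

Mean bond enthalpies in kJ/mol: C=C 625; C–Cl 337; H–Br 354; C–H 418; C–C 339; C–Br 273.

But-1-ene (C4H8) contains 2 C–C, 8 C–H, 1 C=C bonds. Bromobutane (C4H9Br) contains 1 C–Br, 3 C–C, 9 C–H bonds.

Bonds broken (reactants):
  C–C: 2 × 339 = 678
  C–H: 8 × 418 = 3344
  C=C: 1 × 625 = 625
  H–Br: 1 × 354 = 354
  Σ(broken) = 5001 kJ
Bonds formed (products):
  C–Br: 1 × 273 = 273
  C–C: 3 × 339 = 1017
  C–H: 9 × 418 = 3762
  Σ(formed) = 5052 kJ
ΔH = Σ(broken) − Σ(formed) = 5001 − 5052 = −51 kJ

ΔH ≈ −51 kJ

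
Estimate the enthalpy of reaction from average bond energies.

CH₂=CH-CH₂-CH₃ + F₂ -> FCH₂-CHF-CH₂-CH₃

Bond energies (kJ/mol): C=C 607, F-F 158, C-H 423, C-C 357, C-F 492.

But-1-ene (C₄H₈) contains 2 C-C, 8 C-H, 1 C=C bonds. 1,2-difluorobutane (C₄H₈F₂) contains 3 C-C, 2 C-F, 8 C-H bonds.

Bonds broken (reactants):
  C-C: 2 × 357 = 714
  C-H: 8 × 423 = 3384
  C=C: 1 × 607 = 607
  F-F: 1 × 158 = 158
  Σ(broken) = 4863 kJ
Bonds formed (products):
  C-C: 3 × 357 = 1071
  C-F: 2 × 492 = 984
  C-H: 8 × 423 = 3384
  Σ(formed) = 5439 kJ
ΔH = Σ(broken) − Σ(formed) = 4863 − 5439 = −576 kJ

ΔH ≈ −576 kJ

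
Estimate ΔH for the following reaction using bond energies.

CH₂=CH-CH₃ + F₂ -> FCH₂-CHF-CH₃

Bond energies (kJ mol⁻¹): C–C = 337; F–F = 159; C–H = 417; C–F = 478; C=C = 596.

Bonds broken (reactants):
  C–C: 1 × 337 = 337
  C–H: 6 × 417 = 2502
  C=C: 1 × 596 = 596
  F–F: 1 × 159 = 159
  Σ(broken) = 3594 kJ
Bonds formed (products):
  C–C: 2 × 337 = 674
  C–F: 2 × 478 = 956
  C–H: 6 × 417 = 2502
  Σ(formed) = 4132 kJ
ΔH = Σ(broken) − Σ(formed) = 3594 − 4132 = −538 kJ

ΔH ≈ −538 kJ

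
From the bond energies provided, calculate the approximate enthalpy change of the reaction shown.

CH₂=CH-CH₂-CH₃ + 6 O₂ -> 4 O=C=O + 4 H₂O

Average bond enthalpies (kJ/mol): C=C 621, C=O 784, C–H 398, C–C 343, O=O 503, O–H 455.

ΔH ≈ −2403 kJ

Bonds broken (reactants):
  C–C: 2 × 343 = 686
  C–H: 8 × 398 = 3184
  C=C: 1 × 621 = 621
  O=O: 6 × 503 = 3018
  Σ(broken) = 7509 kJ
Bonds formed (products):
  C=O: 8 × 784 = 6272
  O–H: 8 × 455 = 3640
  Σ(formed) = 9912 kJ
ΔH = Σ(broken) − Σ(formed) = 7509 − 9912 = −2403 kJ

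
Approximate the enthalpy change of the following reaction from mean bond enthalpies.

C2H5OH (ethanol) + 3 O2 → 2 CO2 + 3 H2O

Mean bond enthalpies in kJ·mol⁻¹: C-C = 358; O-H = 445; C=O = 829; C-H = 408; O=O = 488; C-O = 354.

ΔH ≈ −1325 kJ

Bonds broken (reactants):
  C-C: 1 × 358 = 358
  C-H: 5 × 408 = 2040
  C-O: 1 × 354 = 354
  O-H: 1 × 445 = 445
  O=O: 3 × 488 = 1464
  Σ(broken) = 4661 kJ
Bonds formed (products):
  C=O: 4 × 829 = 3316
  O-H: 6 × 445 = 2670
  Σ(formed) = 5986 kJ
ΔH = Σ(broken) − Σ(formed) = 4661 − 5986 = −1325 kJ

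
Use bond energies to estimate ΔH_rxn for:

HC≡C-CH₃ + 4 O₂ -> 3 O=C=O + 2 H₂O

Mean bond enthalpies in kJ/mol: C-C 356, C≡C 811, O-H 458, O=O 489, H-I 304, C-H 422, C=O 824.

Bonds broken (reactants):
  C≡C: 1 × 811 = 811
  C-C: 1 × 356 = 356
  C-H: 4 × 422 = 1688
  O=O: 4 × 489 = 1956
  Σ(broken) = 4811 kJ
Bonds formed (products):
  C=O: 6 × 824 = 4944
  O-H: 4 × 458 = 1832
  Σ(formed) = 6776 kJ
ΔH = Σ(broken) − Σ(formed) = 4811 − 6776 = −1965 kJ

ΔH ≈ −1965 kJ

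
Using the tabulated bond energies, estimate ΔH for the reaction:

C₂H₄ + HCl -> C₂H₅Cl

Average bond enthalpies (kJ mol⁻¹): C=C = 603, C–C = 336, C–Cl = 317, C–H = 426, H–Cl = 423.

Bonds broken (reactants):
  C–H: 4 × 426 = 1704
  C=C: 1 × 603 = 603
  H–Cl: 1 × 423 = 423
  Σ(broken) = 2730 kJ
Bonds formed (products):
  C–C: 1 × 336 = 336
  C–Cl: 1 × 317 = 317
  C–H: 5 × 426 = 2130
  Σ(formed) = 2783 kJ
ΔH = Σ(broken) − Σ(formed) = 2730 − 2783 = −53 kJ

ΔH ≈ −53 kJ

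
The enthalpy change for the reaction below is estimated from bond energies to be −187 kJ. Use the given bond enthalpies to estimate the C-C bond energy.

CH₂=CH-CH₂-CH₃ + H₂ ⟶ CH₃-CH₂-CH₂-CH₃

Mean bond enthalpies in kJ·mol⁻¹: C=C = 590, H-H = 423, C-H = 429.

Let D be the C-C bond energy.
Σ(broken) = 2×D + 8×429 + 1×590 + 1×423 = 4445 + 2D
Σ(formed) = 3×D + 10×429 = 4290 + 3D
ΔH = Σ(broken) − Σ(formed) = (4445 + 2D) − (4290 + 3D) = +155 − D
Setting this equal to −187 kJ gives D = 342 kJ/mol.

D(C-C) ≈ 342 kJ/mol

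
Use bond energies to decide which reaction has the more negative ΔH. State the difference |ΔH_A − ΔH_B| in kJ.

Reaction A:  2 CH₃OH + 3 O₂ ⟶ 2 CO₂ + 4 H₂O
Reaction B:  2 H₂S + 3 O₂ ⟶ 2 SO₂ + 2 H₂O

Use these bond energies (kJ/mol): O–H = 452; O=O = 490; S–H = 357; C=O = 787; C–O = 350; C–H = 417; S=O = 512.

Reaction A, by 230 kJ

Reaction A:
  Bonds broken (reactants):
    C–H: 6 × 417 = 2502
    C–O: 2 × 350 = 700
    O–H: 2 × 452 = 904
    O=O: 3 × 490 = 1470
    Σ(broken) = 5576 kJ
  Bonds formed (products):
    C=O: 4 × 787 = 3148
    O–H: 8 × 452 = 3616
    Σ(formed) = 6764 kJ
  ΔH_A = 5576 − 6764 = −1188 kJ
Reaction B:
  Bonds broken (reactants):
    O=O: 3 × 490 = 1470
    S–H: 4 × 357 = 1428
    Σ(broken) = 2898 kJ
  Bonds formed (products):
    O–H: 4 × 452 = 1808
    S=O: 4 × 512 = 2048
    Σ(formed) = 3856 kJ
  ΔH_B = 2898 − 3856 = −958 kJ
ΔH_A − ΔH_B = −230 kJ, so reaction A has the more negative ΔH; |ΔH_A − ΔH_B| = 230 kJ.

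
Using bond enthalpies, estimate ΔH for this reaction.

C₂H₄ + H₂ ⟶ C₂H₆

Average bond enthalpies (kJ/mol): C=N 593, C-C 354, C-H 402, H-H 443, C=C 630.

ΔH ≈ −85 kJ

Bonds broken (reactants):
  C-H: 4 × 402 = 1608
  C=C: 1 × 630 = 630
  H-H: 1 × 443 = 443
  Σ(broken) = 2681 kJ
Bonds formed (products):
  C-C: 1 × 354 = 354
  C-H: 6 × 402 = 2412
  Σ(formed) = 2766 kJ
ΔH = Σ(broken) − Σ(formed) = 2681 − 2766 = −85 kJ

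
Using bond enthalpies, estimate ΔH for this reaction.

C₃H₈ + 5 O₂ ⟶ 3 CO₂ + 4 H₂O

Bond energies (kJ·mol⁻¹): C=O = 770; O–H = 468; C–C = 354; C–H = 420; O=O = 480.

ΔH ≈ −1896 kJ

Bonds broken (reactants):
  C–C: 2 × 354 = 708
  C–H: 8 × 420 = 3360
  O=O: 5 × 480 = 2400
  Σ(broken) = 6468 kJ
Bonds formed (products):
  C=O: 6 × 770 = 4620
  O–H: 8 × 468 = 3744
  Σ(formed) = 8364 kJ
ΔH = Σ(broken) − Σ(formed) = 6468 − 8364 = −1896 kJ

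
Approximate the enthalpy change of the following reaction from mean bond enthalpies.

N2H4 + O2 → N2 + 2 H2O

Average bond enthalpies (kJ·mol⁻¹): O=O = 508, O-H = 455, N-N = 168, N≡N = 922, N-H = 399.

Bonds broken (reactants):
  N-H: 4 × 399 = 1596
  N-N: 1 × 168 = 168
  O=O: 1 × 508 = 508
  Σ(broken) = 2272 kJ
Bonds formed (products):
  N≡N: 1 × 922 = 922
  O-H: 4 × 455 = 1820
  Σ(formed) = 2742 kJ
ΔH = Σ(broken) − Σ(formed) = 2272 − 2742 = −470 kJ

ΔH ≈ −470 kJ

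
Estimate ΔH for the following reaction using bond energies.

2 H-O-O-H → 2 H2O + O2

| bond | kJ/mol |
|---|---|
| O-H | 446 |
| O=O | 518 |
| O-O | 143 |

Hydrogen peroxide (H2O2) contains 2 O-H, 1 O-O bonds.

ΔH ≈ −232 kJ

Bonds broken (reactants):
  O-H: 4 × 446 = 1784
  O-O: 2 × 143 = 286
  Σ(broken) = 2070 kJ
Bonds formed (products):
  O-H: 4 × 446 = 1784
  O=O: 1 × 518 = 518
  Σ(formed) = 2302 kJ
ΔH = Σ(broken) − Σ(formed) = 2070 − 2302 = −232 kJ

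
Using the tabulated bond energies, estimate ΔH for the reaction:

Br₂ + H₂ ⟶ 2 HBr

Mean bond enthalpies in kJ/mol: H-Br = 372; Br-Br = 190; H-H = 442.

Bonds broken (reactants):
  Br-Br: 1 × 190 = 190
  H-H: 1 × 442 = 442
  Σ(broken) = 632 kJ
Bonds formed (products):
  H-Br: 2 × 372 = 744
  Σ(formed) = 744 kJ
ΔH = Σ(broken) − Σ(formed) = 632 − 744 = −112 kJ

ΔH ≈ −112 kJ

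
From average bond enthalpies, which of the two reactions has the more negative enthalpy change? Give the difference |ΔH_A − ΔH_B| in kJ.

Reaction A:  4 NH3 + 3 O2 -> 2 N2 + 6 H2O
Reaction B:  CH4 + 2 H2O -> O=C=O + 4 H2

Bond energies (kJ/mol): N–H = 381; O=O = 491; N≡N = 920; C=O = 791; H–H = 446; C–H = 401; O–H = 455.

Reaction A:
  Bonds broken (reactants):
    N–H: 12 × 381 = 4572
    O=O: 3 × 491 = 1473
    Σ(broken) = 6045 kJ
  Bonds formed (products):
    N≡N: 2 × 920 = 1840
    O–H: 12 × 455 = 5460
    Σ(formed) = 7300 kJ
  ΔH_A = 6045 − 7300 = −1255 kJ
Reaction B:
  Bonds broken (reactants):
    C–H: 4 × 401 = 1604
    O–H: 4 × 455 = 1820
    Σ(broken) = 3424 kJ
  Bonds formed (products):
    C=O: 2 × 791 = 1582
    H–H: 4 × 446 = 1784
    Σ(formed) = 3366 kJ
  ΔH_B = 3424 − 3366 = +58 kJ
ΔH_A − ΔH_B = −1313 kJ, so reaction A has the more negative ΔH; |ΔH_A − ΔH_B| = 1313 kJ.

Reaction A, by 1313 kJ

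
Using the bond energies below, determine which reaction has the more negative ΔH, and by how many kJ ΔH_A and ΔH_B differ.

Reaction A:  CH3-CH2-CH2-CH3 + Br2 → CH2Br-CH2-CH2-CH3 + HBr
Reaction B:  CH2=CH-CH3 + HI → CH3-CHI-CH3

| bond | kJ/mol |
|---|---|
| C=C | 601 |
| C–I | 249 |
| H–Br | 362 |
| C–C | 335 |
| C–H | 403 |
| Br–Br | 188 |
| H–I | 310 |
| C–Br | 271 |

Reaction A:
  Bonds broken (reactants):
    Br–Br: 1 × 188 = 188
    C–C: 3 × 335 = 1005
    C–H: 10 × 403 = 4030
    Σ(broken) = 5223 kJ
  Bonds formed (products):
    C–Br: 1 × 271 = 271
    C–C: 3 × 335 = 1005
    C–H: 9 × 403 = 3627
    H–Br: 1 × 362 = 362
    Σ(formed) = 5265 kJ
  ΔH_A = 5223 − 5265 = −42 kJ
Reaction B:
  Bonds broken (reactants):
    C–C: 1 × 335 = 335
    C–H: 6 × 403 = 2418
    C=C: 1 × 601 = 601
    H–I: 1 × 310 = 310
    Σ(broken) = 3664 kJ
  Bonds formed (products):
    C–C: 2 × 335 = 670
    C–H: 7 × 403 = 2821
    C–I: 1 × 249 = 249
    Σ(formed) = 3740 kJ
  ΔH_B = 3664 − 3740 = −76 kJ
ΔH_A − ΔH_B = +34 kJ, so reaction B has the more negative ΔH; |ΔH_A − ΔH_B| = 34 kJ.

Reaction B, by 34 kJ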